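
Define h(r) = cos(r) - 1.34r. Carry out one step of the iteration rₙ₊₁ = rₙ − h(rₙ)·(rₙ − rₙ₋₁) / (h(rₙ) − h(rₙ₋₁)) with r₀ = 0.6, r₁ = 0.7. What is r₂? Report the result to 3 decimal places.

0.611

h(0.6) = 0.02134, h(0.7) = -0.17316
r₂ = 0.70000 − (-0.17316)·(0.70000 − 0.60000) / (-0.17316 − 0.02134) = 0.70000 − (-0.01732)/(-0.19449) = 0.61097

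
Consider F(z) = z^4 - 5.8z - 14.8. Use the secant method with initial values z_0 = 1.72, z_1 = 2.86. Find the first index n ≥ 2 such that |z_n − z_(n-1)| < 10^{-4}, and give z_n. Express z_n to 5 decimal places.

F(1.72) = -16.0238694, F(2.86) = 35.5178562
z_2 = 2.8600000 − 35.5178562·(1.1400000)/(51.5417256) = 2.0744160;  |Δ| = 0.7855840
F(2.0744160) = -8.3140682
z_3 = 2.0744160 − (-8.3140682)·(-0.7855840)/(-43.8319244) = 2.2234261;  |Δ| = 0.1490101
F(2.2234261) = -3.2564579
z_4 = 2.2234261 − (-3.2564579)·(0.1490101)/(5.0576103) = 2.3193696;  |Δ| = 0.0959436
F(2.3193696) = 0.6864124
z_5 = 2.3193696 − 0.6864124·(0.0959436)/(3.9428703) = 2.3026669;  |Δ| = 0.0167028
F(2.3026669) = -0.0413512
z_6 = 2.3026669 − (-0.0413512)·(-0.0167028)/(-0.7277636) = 2.3036159;  |Δ| = 0.0009490
F(2.3036159) = -0.0004781
z_7 = 2.3036159 − (-0.0004781)·(0.0009490)/(0.0408731) = 2.3036270;  |Δ| = 0.0000111
|z_7 − z_6| = 0.0000111 < 10^{-4}

n = 7, z_n = 2.30363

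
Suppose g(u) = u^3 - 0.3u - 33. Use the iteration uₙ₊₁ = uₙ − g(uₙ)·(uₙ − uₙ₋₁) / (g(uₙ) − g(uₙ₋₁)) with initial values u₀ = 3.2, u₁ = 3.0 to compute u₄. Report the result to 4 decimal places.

g(3.2) = -1.192000, g(3.0) = -6.900000
u₂ = 3.000000 − (-6.900000)·(3.000000 − 3.200000) / (-6.900000 − (-1.192000)) = 3.000000 − (1.380000)/(-5.708000) = 3.241766
g(3.241766) = 0.095339
u₃ = 3.241766 − 0.095339·(3.241766 − 3.000000) / (0.095339 − (-6.900000)) = 3.241766 − (0.023050)/(6.995339) = 3.238471
g(3.238471) = -0.007449
u₄ = 3.238471 − (-0.007449)·(3.238471 − 3.241766) / (-0.007449 − 0.095339) = 3.238471 − (0.000025)/(-0.102788) = 3.238710

3.2387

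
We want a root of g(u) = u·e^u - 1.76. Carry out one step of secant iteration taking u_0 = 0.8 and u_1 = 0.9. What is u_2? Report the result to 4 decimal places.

g(0.8) = 0.020433, g(0.9) = 0.453643
u_2 = 0.900000 − 0.453643·(0.900000 − 0.800000) / (0.453643 − 0.020433) = 0.900000 − (0.045364)/(0.433210) = 0.795283

0.7953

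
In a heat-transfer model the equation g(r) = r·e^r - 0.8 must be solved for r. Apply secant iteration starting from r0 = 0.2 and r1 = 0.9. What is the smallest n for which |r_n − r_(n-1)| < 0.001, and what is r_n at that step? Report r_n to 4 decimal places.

n = 6, r_n = 0.4901

g(0.2) = -0.555719, g(0.9) = 1.413643
r2 = 0.900000 − 1.413643·(0.700000)/(1.969362) = 0.397528;  |Δ| = 0.502472
g(0.397528) = -0.208423
r3 = 0.397528 − (-0.208423)·(-0.502472)/(-1.622066) = 0.462091;  |Δ| = 0.064564
g(0.462091) = -0.066480
r4 = 0.462091 − (-0.066480)·(0.064564)/(0.141942) = 0.492331;  |Δ| = 0.030239
g(0.492331) = 0.005515
r5 = 0.492331 − 0.005515·(0.030239)/(0.071995) = 0.490014;  |Δ| = 0.002316
g(0.490014) = -0.000130
r6 = 0.490014 − (-0.000130)·(-0.002316)/(-0.005644) = 0.490068;  |Δ| = 0.000053
|r6 − r5| = 0.000053 < 0.001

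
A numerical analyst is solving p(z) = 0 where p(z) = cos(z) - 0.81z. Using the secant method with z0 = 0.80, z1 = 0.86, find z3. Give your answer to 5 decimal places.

p(0.80) = 0.0487067, p(0.86) = -0.0441625
z2 = 0.8600000 − (-0.0441625)·(0.8600000 − 0.8000000) / (-0.0441625 − 0.0487067) = 0.8600000 − (-0.0026498)/(-0.0928692) = 0.8314679
p(0.8314679) = 0.0003028
z3 = 0.8314679 − 0.0003028·(0.8314679 − 0.8600000) / (0.0003028 − (-0.0441625)) = 0.8314679 − (-0.0000086)/(0.0444653) = 0.8316622

0.83166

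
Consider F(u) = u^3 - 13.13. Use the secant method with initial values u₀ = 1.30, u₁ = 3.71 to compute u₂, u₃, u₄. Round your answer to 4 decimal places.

1.8392, 2.1274, 2.4236

F(1.30) = -10.933000, F(3.71) = 37.934811
u₂ = 3.710000 − 37.934811·(3.710000 − 1.300000) / (37.934811 − (-10.933000)) = 3.710000 − (91.422895)/(48.867811) = 1.839180
F(1.839180) = -6.908824
u₃ = 1.839180 − (-6.908824)·(1.839180 − 3.710000) / (-6.908824 − 37.934811) = 1.839180 − (12.925169)/(-44.843635) = 2.127407
F(2.127407) = -3.501650
u₄ = 2.127407 − (-3.501650)·(2.127407 − 1.839180) / (-3.501650 − (-6.908824)) = 2.127407 − (-1.009272)/(3.407174) = 2.423627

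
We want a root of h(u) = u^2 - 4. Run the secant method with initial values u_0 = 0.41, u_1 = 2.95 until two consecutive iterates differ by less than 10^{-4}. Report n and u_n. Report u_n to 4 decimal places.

n = 7, u_n = 2.0000

h(0.41) = -3.831900, h(2.95) = 4.702500
u_2 = 2.950000 − 4.702500·(2.540000)/(8.534400) = 1.550446;  |Δ| = 1.399554
h(1.550446) = -1.596116
u_3 = 1.550446 − (-1.596116)·(-1.399554)/(-6.298616) = 1.905104;  |Δ| = 0.354657
h(1.905104) = -0.370580
u_4 = 1.905104 − (-0.370580)·(0.354657)/(1.225536) = 2.012346;  |Δ| = 0.107242
h(2.012346) = 0.049535
u_5 = 2.012346 − 0.049535·(0.107242)/(0.420115) = 1.999701;  |Δ| = 0.012645
h(1.999701) = -0.001196
u_6 = 1.999701 − (-0.001196)·(-0.012645)/(-0.050731) = 1.999999;  |Δ| = 0.000298
h(1.999999) = -0.000004
u_7 = 1.999999 − (-0.000004)·(0.000298)/(0.001192) = 2.000000;  |Δ| = 0.000001
|u_7 − u_6| = 0.000001 < 10^{-4}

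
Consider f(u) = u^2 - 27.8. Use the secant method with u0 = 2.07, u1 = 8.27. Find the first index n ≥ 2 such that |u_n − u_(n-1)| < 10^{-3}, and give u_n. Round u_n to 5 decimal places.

n = 6, u_n = 5.27257

f(2.07) = -23.5151000, f(8.27) = 40.5929000
u2 = 8.2700000 − 40.5929000·(6.2000000)/(64.1080000) = 4.3441876;  |Δ| = 3.9258124
f(4.3441876) = -8.9280339
u3 = 4.3441876 − (-8.9280339)·(-3.9258124)/(-49.5209339) = 5.0519648;  |Δ| = 0.7077772
f(5.0519648) = -2.2776518
u4 = 5.0519648 − (-2.2776518)·(0.7077772)/(6.6503821) = 5.2943674;  |Δ| = 0.2424026
f(5.2943674) = 0.2303261
u5 = 5.2943674 − 0.2303261·(0.2424026)/(2.5079779) = 5.2721058;  |Δ| = 0.0222616
f(5.2721058) = -0.0049007
u6 = 5.2721058 − (-0.0049007)·(-0.0222616)/(-0.2352267) = 5.2725696;  |Δ| = 0.0004638
|u6 − u5| = 0.0004638 < 10^{-3}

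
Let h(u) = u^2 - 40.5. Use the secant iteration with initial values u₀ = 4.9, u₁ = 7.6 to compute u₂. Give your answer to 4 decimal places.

h(4.9) = -16.490000, h(7.6) = 17.260000
u₂ = 7.600000 − 17.260000·(7.600000 − 4.900000) / (17.260000 − (-16.490000)) = 7.600000 − (46.602000)/(33.750000) = 6.219200

6.2192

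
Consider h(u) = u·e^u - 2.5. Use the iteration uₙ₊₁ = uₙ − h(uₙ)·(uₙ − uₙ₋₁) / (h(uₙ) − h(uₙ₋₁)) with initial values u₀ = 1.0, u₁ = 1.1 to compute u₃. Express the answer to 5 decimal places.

h(1.0) = 0.2182818, h(1.1) = 0.8045826
u₂ = 1.1000000 − 0.8045826·(1.1000000 − 1.0000000) / (0.8045826 − 0.2182818) = 1.1000000 − (0.0804583)/(0.5863008) = 0.9627697
h(0.9627697) = 0.0214359
u₃ = 0.9627697 − 0.0214359·(0.9627697 − 1.1000000) / (0.0214359 − 0.8045826) = 0.9627697 − (-0.0029417)/(-0.7831467) = 0.9590134

0.95901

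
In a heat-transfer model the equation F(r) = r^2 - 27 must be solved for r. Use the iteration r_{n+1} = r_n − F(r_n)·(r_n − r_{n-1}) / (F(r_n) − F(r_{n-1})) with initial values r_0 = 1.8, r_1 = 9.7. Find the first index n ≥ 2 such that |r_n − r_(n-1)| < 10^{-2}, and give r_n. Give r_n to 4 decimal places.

F(1.8) = -23.760000, F(9.7) = 67.090000
r_2 = 9.700000 − 67.090000·(7.900000)/(90.850000) = 3.866087;  |Δ| = 5.833913
F(3.866087) = -12.053372
r_3 = 3.866087 − (-12.053372)·(-5.833913)/(-79.143372) = 4.754580;  |Δ| = 0.888493
F(4.754580) = -4.393971
r_4 = 4.754580 − (-4.393971)·(0.888493)/(7.659401) = 5.264282;  |Δ| = 0.509702
F(5.264282) = 0.712663
r_5 = 5.264282 − 0.712663·(0.509702)/(5.106633) = 5.193150;  |Δ| = 0.071132
F(5.193150) = -0.031196
r_6 = 5.193150 − (-0.031196)·(-0.071132)/(-0.743859) = 5.196133;  |Δ| = 0.002983
|r_6 − r_5| = 0.002983 < 10^{-2}

n = 6, r_n = 5.1961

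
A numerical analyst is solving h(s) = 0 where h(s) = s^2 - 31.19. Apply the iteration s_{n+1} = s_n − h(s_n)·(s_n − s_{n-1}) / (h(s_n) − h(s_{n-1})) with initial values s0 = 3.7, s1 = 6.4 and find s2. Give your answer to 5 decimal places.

h(3.7) = -17.5000000, h(6.4) = 9.7700000
s2 = 6.4000000 − 9.7700000·(6.4000000 − 3.7000000) / (9.7700000 − (-17.5000000)) = 6.4000000 − (26.3790000)/(27.2700000) = 5.4326733

5.43267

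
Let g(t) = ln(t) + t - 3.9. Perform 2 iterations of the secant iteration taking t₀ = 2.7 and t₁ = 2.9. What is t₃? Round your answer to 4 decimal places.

g(2.7) = -0.206748, g(2.9) = 0.064711
t₂ = 2.900000 − 0.064711·(2.900000 − 2.700000) / (0.064711 − (-0.206748)) = 2.900000 − (0.012942)/(0.271459) = 2.852324
g(2.852324) = 0.000458
t₃ = 2.852324 − 0.000458·(2.852324 − 2.900000) / (0.000458 − 0.064711) = 2.852324 − (-0.000022)/(-0.064253) = 2.851984

2.8520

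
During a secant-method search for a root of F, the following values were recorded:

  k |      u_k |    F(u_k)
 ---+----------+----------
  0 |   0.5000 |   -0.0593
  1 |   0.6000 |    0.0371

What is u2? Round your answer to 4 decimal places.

u2 = 0.6000 − 0.0371·(0.6000 − 0.5000) / (0.0371 − (-0.0593))
   = 0.6000 − (0.003710)/(0.096400) = 0.561515

0.5615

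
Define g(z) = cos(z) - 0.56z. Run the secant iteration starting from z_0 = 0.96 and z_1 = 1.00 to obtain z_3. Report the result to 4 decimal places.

0.9859

g(0.96) = 0.035920, g(1.00) = -0.019698
z_2 = 1.000000 − (-0.019698)·(1.000000 − 0.960000) / (-0.019698 − 0.035920) = 1.000000 − (-0.000788)/(-0.055618) = 0.985834
g(0.985834) = 0.000102
z_3 = 0.985834 − 0.000102·(0.985834 − 1.000000) / (0.000102 − (-0.019698)) = 0.985834 − (-0.000001)/(0.019799) = 0.985906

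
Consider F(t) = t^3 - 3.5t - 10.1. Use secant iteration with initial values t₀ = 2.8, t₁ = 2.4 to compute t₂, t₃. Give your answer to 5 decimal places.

2.67800, 2.69485

F(2.8) = 2.0520000, F(2.4) = -4.6760000
t₂ = 2.4000000 − (-4.6760000)·(2.4000000 − 2.8000000) / (-4.6760000 − 2.0520000) = 2.4000000 − (1.8704000)/(-6.7280000) = 2.6780024
F(2.6780024) = -0.2671874
t₃ = 2.6780024 − (-0.2671874)·(2.6780024 − 2.4000000) / (-0.2671874 − (-4.6760000)) = 2.6780024 − (-0.0742787)/(4.4088126) = 2.6948502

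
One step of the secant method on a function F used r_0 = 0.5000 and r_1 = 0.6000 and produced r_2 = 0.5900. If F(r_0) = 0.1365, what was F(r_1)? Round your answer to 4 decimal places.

-0.0152

The secant line through (0.5000, 0.1365) and (0.6000, F(r_1)) crosses zero at r_2 = 0.5900.
So (0.5000, 0.1365), (0.6000, F(r_1)), (0.5900, 0) are collinear:
F(r_1) = 0.1365 · (0.6000 − 0.5900) / (0.5000 − 0.5900) = 0.1365 · (0.010000)/(-0.090000) = -0.015167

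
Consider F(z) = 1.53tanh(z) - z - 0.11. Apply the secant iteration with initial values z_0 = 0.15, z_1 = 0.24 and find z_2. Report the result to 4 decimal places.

0.2182

F(0.15) = -0.032206, F(0.24) = 0.010308
z_2 = 0.240000 − 0.010308·(0.240000 − 0.150000) / (0.010308 − (-0.032206)) = 0.240000 − (0.000928)/(0.042514) = 0.218178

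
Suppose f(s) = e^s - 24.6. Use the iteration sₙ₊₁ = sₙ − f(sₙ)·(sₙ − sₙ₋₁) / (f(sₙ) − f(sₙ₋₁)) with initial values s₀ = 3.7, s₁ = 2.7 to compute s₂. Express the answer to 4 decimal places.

3.0802

f(3.7) = 15.847304, f(2.7) = -9.720268
s₂ = 2.700000 − (-9.720268)·(2.700000 − 3.700000) / (-9.720268 − 15.847304) = 2.700000 − (9.720268)/(-25.567573) = 3.080180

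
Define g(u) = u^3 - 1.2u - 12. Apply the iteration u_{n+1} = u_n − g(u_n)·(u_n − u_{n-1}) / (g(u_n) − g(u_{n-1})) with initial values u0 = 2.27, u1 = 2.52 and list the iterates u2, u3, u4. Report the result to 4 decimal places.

2.4589, 2.4637, 2.4638

g(2.27) = -3.026917, g(2.52) = 0.979008
u2 = 2.520000 − 0.979008·(2.520000 − 2.270000) / (0.979008 − (-3.026917)) = 2.520000 − (0.244752)/(4.005925) = 2.458903
g(2.458903) = -0.083663
u3 = 2.458903 − (-0.083663)·(2.458903 − 2.520000) / (-0.083663 − 0.979008) = 2.458903 − (0.005112)/(-1.062671) = 2.463713
g(2.463713) = -0.002015
u4 = 2.463713 − (-0.002015)·(2.463713 − 2.458903) / (-0.002015 − (-0.083663)) = 2.463713 − (-0.000010)/(0.081648) = 2.463831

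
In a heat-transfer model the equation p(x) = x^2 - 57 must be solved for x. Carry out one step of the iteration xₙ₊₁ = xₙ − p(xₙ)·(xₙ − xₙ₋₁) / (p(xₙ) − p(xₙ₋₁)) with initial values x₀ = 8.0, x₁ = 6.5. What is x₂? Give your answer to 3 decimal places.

7.517

p(8.0) = 7.00000, p(6.5) = -14.75000
x₂ = 6.50000 − (-14.75000)·(6.50000 − 8.00000) / (-14.75000 − 7.00000) = 6.50000 − (22.12500)/(-21.75000) = 7.51724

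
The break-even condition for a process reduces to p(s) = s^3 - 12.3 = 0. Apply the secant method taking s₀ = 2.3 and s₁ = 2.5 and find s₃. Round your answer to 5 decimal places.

2.30830

p(2.3) = -0.1330000, p(2.5) = 3.3250000
s₂ = 2.5000000 − 3.3250000·(2.5000000 − 2.3000000) / (3.3250000 − (-0.1330000)) = 2.5000000 − (0.6650000)/(3.4580000) = 2.3076923
p(2.3076923) = -0.0105143
s₃ = 2.3076923 − (-0.0105143)·(2.3076923 − 2.5000000) / (-0.0105143 − 3.3250000) = 2.3076923 − (0.0020220)/(-3.3355143) = 2.3082985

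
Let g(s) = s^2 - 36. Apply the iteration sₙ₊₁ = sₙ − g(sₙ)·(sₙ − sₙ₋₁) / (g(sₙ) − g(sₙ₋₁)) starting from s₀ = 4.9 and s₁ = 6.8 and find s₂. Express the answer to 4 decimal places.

g(4.9) = -11.990000, g(6.8) = 10.240000
s₂ = 6.800000 − 10.240000·(6.800000 − 4.900000) / (10.240000 − (-11.990000)) = 6.800000 − (19.456000)/(22.230000) = 5.924786

5.9248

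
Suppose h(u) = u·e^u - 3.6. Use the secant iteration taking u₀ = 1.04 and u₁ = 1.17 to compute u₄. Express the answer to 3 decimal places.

h(1.04) = -0.65761, h(1.17) = 0.16973
u₂ = 1.17000 − 0.16973·(1.17000 − 1.04000) / (0.16973 − (-0.65761)) = 1.17000 − (0.02207)/(0.82735) = 1.14333
h(1.14333) = -0.01315
u₃ = 1.14333 − (-0.01315)·(1.14333 − 1.17000) / (-0.01315 − 0.16973) = 1.14333 − (0.00035)/(-0.18288) = 1.14525
h(1.14525) = -0.00024
u₄ = 1.14525 − (-0.00024)·(1.14525 − 1.14333) / (-0.00024 − (-0.01315)) = 1.14525 − (0.00000)/(0.01291) = 1.14528

1.145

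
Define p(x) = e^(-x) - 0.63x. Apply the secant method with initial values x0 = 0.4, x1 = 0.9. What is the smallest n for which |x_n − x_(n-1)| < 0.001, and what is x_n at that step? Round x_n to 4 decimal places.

p(0.4) = 0.418320, p(0.9) = -0.160430
x2 = 0.900000 − (-0.160430)·(0.500000)/(-0.578750) = 0.761399;  |Δ| = 0.138601
p(0.761399) = -0.012669
x3 = 0.761399 − (-0.012669)·(-0.138601)/(0.147761) = 0.749516;  |Δ| = 0.011884
p(0.749516) = 0.000401
x4 = 0.749516 − 0.000401·(-0.011884)/(0.013070) = 0.749880;  |Δ| = 0.000364
|x4 − x3| = 0.000364 < 0.001

n = 4, x_n = 0.7499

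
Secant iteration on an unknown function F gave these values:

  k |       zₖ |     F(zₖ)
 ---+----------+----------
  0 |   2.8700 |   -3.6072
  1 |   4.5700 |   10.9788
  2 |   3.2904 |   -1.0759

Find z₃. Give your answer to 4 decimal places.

3.4046

z₃ = 3.2904 − (-1.0759)·(3.2904 − 4.5700) / (-1.0759 − 10.9788)
   = 3.2904 − (1.376722)/(-12.054700) = 3.404606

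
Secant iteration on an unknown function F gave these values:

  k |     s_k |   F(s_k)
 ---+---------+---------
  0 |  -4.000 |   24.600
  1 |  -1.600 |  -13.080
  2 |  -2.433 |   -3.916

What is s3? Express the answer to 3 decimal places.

s3 = -2.433 − (-3.916)·(-2.433 − (-1.600)) / (-3.916 − (-13.080))
   = -2.433 − (3.26203)/(9.16400) = -2.78896

-2.789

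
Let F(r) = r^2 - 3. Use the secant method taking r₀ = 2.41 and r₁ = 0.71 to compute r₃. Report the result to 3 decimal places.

1.834

F(2.41) = 2.80810, F(0.71) = -2.49590
r₂ = 0.71000 − (-2.49590)·(0.71000 − 2.41000) / (-2.49590 − 2.80810) = 0.71000 − (4.24303)/(-5.30400) = 1.50997
F(1.50997) = -0.72000
r₃ = 1.50997 − (-0.72000)·(1.50997 − 0.71000) / (-0.72000 − (-2.49590)) = 1.50997 − (-0.57597)/(1.77590) = 1.83430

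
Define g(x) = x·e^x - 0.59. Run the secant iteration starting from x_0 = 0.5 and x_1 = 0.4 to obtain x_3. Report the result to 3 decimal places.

0.397

g(0.5) = 0.23436, g(0.4) = 0.00673
x_2 = 0.40000 − 0.00673·(0.40000 − 0.50000) / (0.00673 − 0.23436) = 0.40000 − (-0.00067)/(-0.22763) = 0.39704
g(0.39704) = 0.00057
x_3 = 0.39704 − 0.00057·(0.39704 − 0.40000) / (0.00057 − 0.00673) = 0.39704 − (0.00000)/(-0.00616) = 0.39677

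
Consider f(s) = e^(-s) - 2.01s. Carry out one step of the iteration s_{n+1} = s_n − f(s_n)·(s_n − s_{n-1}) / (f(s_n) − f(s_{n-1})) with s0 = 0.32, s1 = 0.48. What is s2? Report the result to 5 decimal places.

f(0.32) = 0.0829490, f(0.48) = -0.3460166
s2 = 0.4800000 − (-0.3460166)·(0.4800000 − 0.3200000) / (-0.3460166 − 0.0829490) = 0.4800000 − (-0.0553627)/(-0.4289656) = 0.3509392

0.35094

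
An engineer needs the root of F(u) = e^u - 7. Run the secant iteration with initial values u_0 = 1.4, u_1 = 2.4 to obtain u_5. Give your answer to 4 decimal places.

1.9459

F(1.4) = -2.944800, F(2.4) = 4.023176
u_2 = 2.400000 − 4.023176·(2.400000 − 1.400000) / (4.023176 − (-2.944800)) = 2.400000 − (4.023176)/(6.967976) = 1.822619
F(1.822619) = -0.811956
u_3 = 1.822619 − (-0.811956)·(1.822619 − 2.400000) / (-0.811956 − 4.023176) = 1.822619 − (0.468808)/(-4.835132) = 1.919578
F(1.919578) = -0.181921
u_4 = 1.919578 − (-0.181921)·(1.919578 − 1.822619) / (-0.181921 − (-0.811956)) = 1.919578 − (-0.017639)/(0.630034) = 1.947574
F(1.947574) = 0.011659
u_5 = 1.947574 − 0.011659·(1.947574 − 1.919578) / (0.011659 − (-0.181921)) = 1.947574 − (0.000326)/(0.193580) = 1.945888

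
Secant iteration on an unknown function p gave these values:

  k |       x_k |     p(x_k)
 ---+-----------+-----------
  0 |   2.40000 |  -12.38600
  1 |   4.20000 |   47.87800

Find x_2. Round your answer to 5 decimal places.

x_2 = 4.20000 − 47.87800·(4.20000 − 2.40000) / (47.87800 − (-12.38600))
   = 4.20000 − (86.1804000)/(60.2640000) = 2.7699522

2.76995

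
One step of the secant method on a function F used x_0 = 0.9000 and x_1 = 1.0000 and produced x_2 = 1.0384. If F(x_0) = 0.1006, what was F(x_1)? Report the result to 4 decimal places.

The secant line through (0.9000, 0.1006) and (1.0000, F(x_1)) crosses zero at x_2 = 1.0384.
So (0.9000, 0.1006), (1.0000, F(x_1)), (1.0384, 0) are collinear:
F(x_1) = 0.1006 · (1.0000 − 1.0384) / (0.9000 − 1.0384) = 0.1006 · (-0.038400)/(-0.138400) = 0.027912

0.0279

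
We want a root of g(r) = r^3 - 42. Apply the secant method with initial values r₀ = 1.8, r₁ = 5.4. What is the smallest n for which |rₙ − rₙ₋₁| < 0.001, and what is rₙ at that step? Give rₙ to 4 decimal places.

n = 7, rₙ = 3.4760

g(1.8) = -36.168000, g(5.4) = 115.464000
r₂ = 5.400000 − 115.464000·(3.600000)/(151.632000) = 2.658689;  |Δ| = 2.741311
g(2.658689) = -23.206709
r₃ = 2.658689 − (-23.206709)·(-2.741311)/(-138.670709) = 3.117451;  |Δ| = 0.458762
g(3.117451) = -11.703049
r₄ = 3.117451 − (-11.703049)·(0.458762)/(11.503660) = 3.584164;  |Δ| = 0.466713
g(3.584164) = 4.043008
r₅ = 3.584164 − 4.043008·(0.466713)/(15.746056) = 3.464329;  |Δ| = 0.119835
g(3.464329) = -0.422579
r₆ = 3.464329 − (-0.422579)·(-0.119835)/(-4.465586) = 3.475669;  |Δ| = 0.011340
g(3.475669) = -0.012948
r₇ = 3.475669 − (-0.012948)·(0.011340)/(0.409631) = 3.476028;  |Δ| = 0.000358
|r₇ − r₆| = 0.000358 < 0.001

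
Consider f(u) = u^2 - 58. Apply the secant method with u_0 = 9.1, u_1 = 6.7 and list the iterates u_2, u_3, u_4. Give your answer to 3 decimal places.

f(9.1) = 24.81000, f(6.7) = -13.11000
u_2 = 6.70000 − (-13.11000)·(6.70000 − 9.10000) / (-13.11000 − 24.81000) = 6.70000 − (31.46400)/(-37.92000) = 7.52975
f(7.52975) = -1.30291
u_3 = 7.52975 − (-1.30291)·(7.52975 − 6.70000) / (-1.30291 − (-13.11000)) = 7.52975 − (-1.08109)/(11.80709) = 7.62131
f(7.62131) = 0.08436
u_4 = 7.62131 − 0.08436·(7.62131 − 7.52975) / (0.08436 − (-1.30291)) = 7.62131 − (0.00772)/(1.38727) = 7.61574

7.530, 7.621, 7.616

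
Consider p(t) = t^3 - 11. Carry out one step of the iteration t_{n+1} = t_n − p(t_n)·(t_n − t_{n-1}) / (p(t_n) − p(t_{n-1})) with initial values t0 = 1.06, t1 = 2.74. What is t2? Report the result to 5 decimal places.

p(1.06) = -9.8089840, p(2.74) = 9.5708240
t2 = 2.7400000 − 9.5708240·(2.7400000 − 1.0600000) / (9.5708240 − (-9.8089840)) = 2.7400000 − (16.0789843)/(19.3798080) = 1.9103228

1.91032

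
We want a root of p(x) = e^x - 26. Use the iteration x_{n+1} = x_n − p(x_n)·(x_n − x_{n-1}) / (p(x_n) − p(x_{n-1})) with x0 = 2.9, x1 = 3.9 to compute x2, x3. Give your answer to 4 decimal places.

p(2.9) = -7.825855, p(3.9) = 23.402449
x2 = 3.900000 − 23.402449·(3.900000 − 2.900000) / (23.402449 − (-7.825855)) = 3.900000 − (23.402449)/(31.228304) = 3.150601
p(3.150601) = -2.649898
x3 = 3.150601 − (-2.649898)·(3.150601 − 3.900000) / (-2.649898 − 23.402449) = 3.150601 − (1.985830)/(-26.052347) = 3.226826

3.1506, 3.2268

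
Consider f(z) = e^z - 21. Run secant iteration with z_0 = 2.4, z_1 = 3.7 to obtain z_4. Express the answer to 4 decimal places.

f(2.4) = -9.976824, f(3.7) = 19.447304
z_2 = 3.700000 − 19.447304·(3.700000 − 2.400000) / (19.447304 − (-9.976824)) = 3.700000 − (25.281496)/(29.424128) = 2.840790
f(2.840790) = -3.870702
z_3 = 2.840790 − (-3.870702)·(2.840790 − 3.700000) / (-3.870702 − 19.447304) = 2.840790 − (3.325745)/(-23.318007) = 2.983416
f(2.983416) = -1.244816
z_4 = 2.983416 − (-1.244816)·(2.983416 − 2.840790) / (-1.244816 − (-3.870702)) = 2.983416 − (-0.177543)/(2.625886) = 3.051028

3.0510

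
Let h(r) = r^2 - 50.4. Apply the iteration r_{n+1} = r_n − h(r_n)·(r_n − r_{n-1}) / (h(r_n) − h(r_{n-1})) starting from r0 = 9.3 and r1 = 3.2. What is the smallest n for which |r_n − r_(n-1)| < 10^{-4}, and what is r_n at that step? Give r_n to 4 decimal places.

h(9.3) = 36.090000, h(3.2) = -40.160000
r2 = 3.200000 − (-40.160000)·(-6.100000)/(-76.250000) = 6.412800;  |Δ| = 3.212800
h(6.412800) = -9.275996
r3 = 6.412800 − (-9.275996)·(3.212800)/(30.884004) = 7.377763;  |Δ| = 0.964963
h(7.377763) = 4.031387
r4 = 7.377763 − 4.031387·(0.964963)/(13.307383) = 7.085434;  |Δ| = 0.292329
h(7.085434) = -0.196631
r5 = 7.085434 − (-0.196631)·(-0.292329)/(-4.228017) = 7.099029;  |Δ| = 0.013595
h(7.099029) = -0.003789
r6 = 7.099029 − (-0.003789)·(0.013595)/(0.192841) = 7.099296;  |Δ| = 0.000267
h(7.099296) = 0.000004
r7 = 7.099296 − 0.000004·(0.000267)/(0.003793) = 7.099296;  |Δ| = 0.000000
|r7 − r6| = 0.000000 < 10^{-4}

n = 7, r_n = 7.0993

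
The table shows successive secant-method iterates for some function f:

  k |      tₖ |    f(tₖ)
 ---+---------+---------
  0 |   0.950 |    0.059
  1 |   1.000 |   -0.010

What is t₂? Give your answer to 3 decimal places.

t₂ = 1.000 − (-0.010)·(1.000 − 0.950) / (-0.010 − 0.059)
   = 1.000 − (-0.00050)/(-0.06900) = 0.99275

0.993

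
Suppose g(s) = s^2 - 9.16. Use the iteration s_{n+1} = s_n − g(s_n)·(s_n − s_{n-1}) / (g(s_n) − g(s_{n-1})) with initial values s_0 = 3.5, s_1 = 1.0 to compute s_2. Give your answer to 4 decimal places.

g(3.5) = 3.090000, g(1.0) = -8.160000
s_2 = 1.000000 − (-8.160000)·(1.000000 − 3.500000) / (-8.160000 − 3.090000) = 1.000000 − (20.400000)/(-11.250000) = 2.813333

2.8133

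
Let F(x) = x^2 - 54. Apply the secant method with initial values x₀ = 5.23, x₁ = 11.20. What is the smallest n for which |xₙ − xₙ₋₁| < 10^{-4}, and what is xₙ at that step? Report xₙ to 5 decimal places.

F(5.23) = -26.6471000, F(11.20) = 71.4400000
x₂ = 11.2000000 − 71.4400000·(5.9700000)/(98.0871000) = 6.8518564;  |Δ| = 4.3481436
F(6.8518564) = -7.0520644
x₃ = 6.8518564 − (-7.0520644)·(-4.3481436)/(-78.4920644) = 7.2425123;  |Δ| = 0.3906559
F(7.2425123) = -1.5460160
x₄ = 7.2425123 − (-1.5460160)·(0.3906559)/(5.5060484) = 7.3522026;  |Δ| = 0.1096903
F(7.3522026) = 0.0548831
x₅ = 7.3522026 − 0.0548831·(0.1096903)/(1.6008991) = 7.3484421;  |Δ| = 0.0037605
F(7.3484421) = -0.0003983
x₆ = 7.3484421 − (-0.0003983)·(-0.0037605)/(-0.0552815) = 7.3484692;  |Δ| = 0.0000271
|x₆ − x₅| = 0.0000271 < 10^{-4}

n = 6, xₙ = 7.34847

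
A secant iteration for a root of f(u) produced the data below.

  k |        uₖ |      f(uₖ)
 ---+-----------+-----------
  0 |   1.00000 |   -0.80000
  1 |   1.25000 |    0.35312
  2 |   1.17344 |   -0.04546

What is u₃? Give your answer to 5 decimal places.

1.18217

u₃ = 1.17344 − (-0.04546)·(1.17344 − 1.25000) / (-0.04546 − 0.35312)
   = 1.17344 − (0.0034804)/(-0.3985800) = 1.1821720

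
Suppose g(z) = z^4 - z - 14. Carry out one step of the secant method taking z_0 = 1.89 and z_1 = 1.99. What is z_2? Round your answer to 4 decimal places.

2.0009

g(1.89) = -3.130102, g(1.99) = -0.307608
z_2 = 1.990000 − (-0.307608)·(1.990000 − 1.890000) / (-0.307608 − (-3.130102)) = 1.990000 − (-0.030761)/(2.822494) = 2.000898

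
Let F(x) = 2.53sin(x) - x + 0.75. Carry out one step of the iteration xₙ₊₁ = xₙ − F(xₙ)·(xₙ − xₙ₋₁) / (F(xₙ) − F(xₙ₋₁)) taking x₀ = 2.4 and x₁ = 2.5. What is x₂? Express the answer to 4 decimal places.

F(2.4) = 0.058922, F(2.5) = -0.235865
x₂ = 2.500000 − (-0.235865)·(2.500000 − 2.400000) / (-0.235865 − 0.058922) = 2.500000 − (-0.023587)/(-0.294787) = 2.419988

2.4200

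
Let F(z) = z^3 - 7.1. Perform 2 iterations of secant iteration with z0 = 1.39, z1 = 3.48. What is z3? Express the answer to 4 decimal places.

F(1.39) = -4.414381, F(3.48) = 35.044192
z2 = 3.480000 − 35.044192·(3.480000 − 1.390000) / (35.044192 − (-4.414381)) = 3.480000 − (73.242361)/(39.458573) = 1.623816
F(1.623816) = -2.818355
z3 = 1.623816 − (-2.818355)·(1.623816 − 3.480000) / (-2.818355 − 35.044192) = 1.623816 − (5.231385)/(-37.862547) = 1.761984

1.7620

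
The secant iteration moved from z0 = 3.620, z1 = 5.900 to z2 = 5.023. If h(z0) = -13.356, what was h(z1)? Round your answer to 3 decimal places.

8.349

The secant line through (3.620, -13.356) and (5.900, h(z1)) crosses zero at z2 = 5.023.
So (3.620, -13.356), (5.900, h(z1)), (5.023, 0) are collinear:
h(z1) = -13.356 · (5.900 − 5.023) / (3.620 − 5.023) = -13.356 · (0.87700)/(-1.40300) = 8.34869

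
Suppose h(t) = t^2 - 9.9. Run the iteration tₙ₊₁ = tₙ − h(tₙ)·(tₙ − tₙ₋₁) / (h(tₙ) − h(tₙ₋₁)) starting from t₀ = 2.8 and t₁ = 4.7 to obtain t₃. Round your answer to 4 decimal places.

3.1321

h(2.8) = -2.060000, h(4.7) = 12.190000
t₂ = 4.700000 − 12.190000·(4.700000 − 2.800000) / (12.190000 − (-2.060000)) = 4.700000 − (23.161000)/(14.250000) = 3.074667
h(3.074667) = -0.446425
t₃ = 3.074667 − (-0.446425)·(3.074667 − 4.700000) / (-0.446425 − 12.190000) = 3.074667 − (0.725589)/(-12.636425) = 3.132087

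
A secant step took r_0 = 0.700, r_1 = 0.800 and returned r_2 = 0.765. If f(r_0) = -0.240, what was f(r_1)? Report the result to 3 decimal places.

The secant line through (0.700, -0.240) and (0.800, f(r_1)) crosses zero at r_2 = 0.765.
So (0.700, -0.240), (0.800, f(r_1)), (0.765, 0) are collinear:
f(r_1) = -0.240 · (0.800 − 0.765) / (0.700 − 0.765) = -0.240 · (0.03500)/(-0.06500) = 0.12923

0.129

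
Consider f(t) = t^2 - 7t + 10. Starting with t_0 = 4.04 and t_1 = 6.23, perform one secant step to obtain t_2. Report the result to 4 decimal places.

4.6389

f(4.04) = -1.958400, f(6.23) = 5.202900
t_2 = 6.230000 − 5.202900·(6.230000 − 4.040000) / (5.202900 − (-1.958400)) = 6.230000 − (11.394351)/(7.161300) = 4.638899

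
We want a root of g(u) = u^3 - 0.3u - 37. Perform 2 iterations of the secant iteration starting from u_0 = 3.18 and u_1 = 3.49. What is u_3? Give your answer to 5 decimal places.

g(3.18) = -5.7965680, g(3.49) = 4.4615490
u_2 = 3.4900000 − 4.4615490·(3.4900000 − 3.1800000) / (4.4615490 − (-5.7965680)) = 3.4900000 − (1.3830802)/(10.2581170) = 3.3551721
g(3.3551721) = -0.2367754
u_3 = 3.3551721 − (-0.2367754)·(3.3551721 − 3.4900000) / (-0.2367754 − 4.4615490) = 3.3551721 − (0.0319239)/(-4.6983244) = 3.3619669

3.36197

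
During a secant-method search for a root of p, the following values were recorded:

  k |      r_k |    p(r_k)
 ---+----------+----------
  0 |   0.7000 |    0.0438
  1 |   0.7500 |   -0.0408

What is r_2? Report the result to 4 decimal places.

0.7259

r_2 = 0.7500 − (-0.0408)·(0.7500 − 0.7000) / (-0.0408 − 0.0438)
   = 0.7500 − (-0.002040)/(-0.084600) = 0.725887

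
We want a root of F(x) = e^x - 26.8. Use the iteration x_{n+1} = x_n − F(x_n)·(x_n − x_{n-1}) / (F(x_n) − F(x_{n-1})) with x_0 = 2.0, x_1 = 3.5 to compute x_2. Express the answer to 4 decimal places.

F(2.0) = -19.410944, F(3.5) = 6.315452
x_2 = 3.500000 − 6.315452·(3.500000 − 2.000000) / (6.315452 − (-19.410944)) = 3.500000 − (9.473178)/(25.726396) = 3.131772

3.1318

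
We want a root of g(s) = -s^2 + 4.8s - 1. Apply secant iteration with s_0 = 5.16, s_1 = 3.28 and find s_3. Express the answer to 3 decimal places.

g(5.16) = -2.85760, g(3.28) = 3.98560
s_2 = 3.28000 − 3.98560·(3.28000 − 5.16000) / (3.98560 − (-2.85760)) = 3.28000 − (-7.49293)/(6.84320) = 4.37495
g(4.37495) = 0.85959
s_3 = 4.37495 − 0.85959·(4.37495 − 3.28000) / (0.85959 − 3.98560) = 4.37495 − (0.94121)/(-3.12601) = 4.67603

4.676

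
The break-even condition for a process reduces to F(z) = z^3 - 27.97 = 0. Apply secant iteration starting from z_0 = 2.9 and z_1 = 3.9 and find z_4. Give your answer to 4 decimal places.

F(2.9) = -3.581000, F(3.9) = 31.349000
z_2 = 3.900000 − 31.349000·(3.900000 − 2.900000) / (31.349000 − (-3.581000)) = 3.900000 − (31.349000)/(34.930000) = 3.002519
F(3.002519) = -0.901921
z_3 = 3.002519 − (-0.901921)·(3.002519 − 3.900000) / (-0.901921 − 31.349000) = 3.002519 − (0.809457)/(-32.250921) = 3.027618
F(3.027618) = -0.217427
z_4 = 3.027618 − (-0.217427)·(3.027618 − 3.002519) / (-0.217427 − (-0.901921)) = 3.027618 − (-0.005457)/(0.684494) = 3.035591

3.0356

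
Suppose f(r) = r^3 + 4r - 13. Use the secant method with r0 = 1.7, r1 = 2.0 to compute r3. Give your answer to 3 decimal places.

f(1.7) = -1.28700, f(2.0) = 3.00000
r2 = 2.00000 − 3.00000·(2.00000 − 1.70000) / (3.00000 − (-1.28700)) = 2.00000 − (0.90000)/(4.28700) = 1.79006
f(1.79006) = -0.10380
r3 = 1.79006 − (-0.10380)·(1.79006 − 2.00000) / (-0.10380 − 3.00000) = 1.79006 − (0.02179)/(-3.10380) = 1.79708

1.797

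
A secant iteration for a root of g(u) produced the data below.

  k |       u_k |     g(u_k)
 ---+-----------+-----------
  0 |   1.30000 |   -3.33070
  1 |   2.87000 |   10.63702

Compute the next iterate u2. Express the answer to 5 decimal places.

u2 = 2.87000 − 10.63702·(2.87000 − 1.30000) / (10.63702 − (-3.33070))
   = 2.87000 − (16.7001214)/(13.9677200) = 1.6743774

1.67438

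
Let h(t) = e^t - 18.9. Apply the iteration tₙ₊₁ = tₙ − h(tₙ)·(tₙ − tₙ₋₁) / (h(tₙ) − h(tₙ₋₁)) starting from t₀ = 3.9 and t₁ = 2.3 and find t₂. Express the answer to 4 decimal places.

h(3.9) = 30.502449, h(2.3) = -8.925818
t₂ = 2.300000 − (-8.925818)·(2.300000 − 3.900000) / (-8.925818 − 30.502449) = 2.300000 − (14.281308)/(-39.428267) = 2.662210

2.6622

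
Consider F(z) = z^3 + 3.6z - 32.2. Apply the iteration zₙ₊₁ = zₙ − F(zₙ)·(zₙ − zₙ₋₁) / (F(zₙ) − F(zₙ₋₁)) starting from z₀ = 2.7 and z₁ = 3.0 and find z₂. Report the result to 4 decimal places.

2.7999

F(2.7) = -2.797000, F(3.0) = 5.600000
z₂ = 3.000000 − 5.600000·(3.000000 − 2.700000) / (5.600000 − (-2.797000)) = 3.000000 − (1.680000)/(8.397000) = 2.799929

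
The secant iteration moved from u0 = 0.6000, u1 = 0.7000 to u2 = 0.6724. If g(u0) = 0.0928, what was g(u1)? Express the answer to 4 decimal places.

-0.0354

The secant line through (0.6000, 0.0928) and (0.7000, g(u1)) crosses zero at u2 = 0.6724.
So (0.6000, 0.0928), (0.7000, g(u1)), (0.6724, 0) are collinear:
g(u1) = 0.0928 · (0.7000 − 0.6724) / (0.6000 − 0.6724) = 0.0928 · (0.027600)/(-0.072400) = -0.035377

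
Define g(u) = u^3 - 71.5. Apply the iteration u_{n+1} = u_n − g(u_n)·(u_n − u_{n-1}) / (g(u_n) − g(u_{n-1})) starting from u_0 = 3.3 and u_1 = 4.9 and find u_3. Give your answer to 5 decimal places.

g(3.3) = -35.5630000, g(4.9) = 46.1490000
u_2 = 4.9000000 − 46.1490000·(4.9000000 − 3.3000000) / (46.1490000 − (-35.5630000)) = 4.9000000 − (73.8384000)/(81.7120000) = 3.9963579
g(3.9963579) = -7.6746597
u_3 = 3.9963579 − (-7.6746597)·(3.9963579 − 4.9000000) / (-7.6746597 − 46.1490000) = 3.9963579 − (6.9351453)/(-53.8236597) = 4.1252073

4.12521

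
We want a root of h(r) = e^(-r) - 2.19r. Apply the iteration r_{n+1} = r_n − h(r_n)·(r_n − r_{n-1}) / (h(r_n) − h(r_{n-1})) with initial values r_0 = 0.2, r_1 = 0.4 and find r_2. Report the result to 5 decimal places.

h(0.2) = 0.3807308, h(0.4) = -0.2056800
r_2 = 0.4000000 − (-0.2056800)·(0.4000000 − 0.2000000) / (-0.2056800 − 0.3807308) = 0.4000000 − (-0.0411360)/(-0.5864107) = 0.3298512

0.32985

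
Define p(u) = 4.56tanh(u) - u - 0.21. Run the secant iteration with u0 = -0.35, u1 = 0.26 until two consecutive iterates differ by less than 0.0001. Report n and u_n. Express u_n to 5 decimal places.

p(-0.35) = -1.3938725, p(0.26) = 0.6895876
u2 = 0.2600000 − 0.6895876·(0.6100000)/(2.0834601) = 0.0581010;  |Δ| = 0.2018990
p(0.0581010) = -0.0034581
u3 = 0.0581010 − (-0.0034581)·(-0.2018990)/(-0.6930457) = 0.0591084;  |Δ| = 0.0010074
p(0.0591084) = 0.0001126
u4 = 0.0591084 − 0.0001126·(0.0010074)/(0.0035706) = 0.0590767;  |Δ| = 0.0000318
|u4 − u3| = 0.0000318 < 0.0001

n = 4, u_n = 0.05908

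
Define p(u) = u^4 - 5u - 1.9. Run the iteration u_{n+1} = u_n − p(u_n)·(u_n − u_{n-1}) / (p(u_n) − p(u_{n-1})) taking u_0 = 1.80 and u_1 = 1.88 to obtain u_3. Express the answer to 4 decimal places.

1.8214

p(1.80) = -0.402400, p(1.88) = 1.191983
u_2 = 1.880000 − 1.191983·(1.880000 − 1.800000) / (1.191983 − (-0.402400)) = 1.880000 − (0.095359)/(1.594383) = 1.820191
p(1.820191) = -0.024357
u_3 = 1.820191 − (-0.024357)·(1.820191 − 1.880000) / (-0.024357 − 1.191983) = 1.820191 − (0.001457)/(-1.216340) = 1.821389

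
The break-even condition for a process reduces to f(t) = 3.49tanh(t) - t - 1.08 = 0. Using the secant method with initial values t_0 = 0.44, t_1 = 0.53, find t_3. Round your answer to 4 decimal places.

f(0.44) = -0.076381, f(0.53) = 0.083980
t_2 = 0.530000 − 0.083980·(0.530000 − 0.440000) / (0.083980 − (-0.076381)) = 0.530000 − (0.007558)/(0.160361) = 0.482868
f(0.482868) = 0.002527
t_3 = 0.482868 − 0.002527·(0.482868 − 0.530000) / (0.002527 − 0.083980) = 0.482868 − (-0.000119)/(-0.081453) = 0.481405

0.4814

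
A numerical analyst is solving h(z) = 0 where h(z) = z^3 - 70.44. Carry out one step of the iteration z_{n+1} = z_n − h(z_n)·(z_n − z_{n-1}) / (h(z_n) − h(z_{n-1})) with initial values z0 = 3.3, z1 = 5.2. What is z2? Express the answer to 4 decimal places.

h(3.3) = -34.503000, h(5.2) = 70.168000
z2 = 5.200000 − 70.168000·(5.200000 − 3.300000) / (70.168000 − (-34.503000)) = 5.200000 − (133.319200)/(104.671000) = 3.926302

3.9263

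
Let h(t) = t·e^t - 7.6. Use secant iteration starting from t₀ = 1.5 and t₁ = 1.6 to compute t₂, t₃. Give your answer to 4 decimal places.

h(1.5) = -0.877466, h(1.6) = 0.324852
t₂ = 1.600000 − 0.324852·(1.600000 − 1.500000) / (0.324852 − (-0.877466)) = 1.600000 − (0.032485)/(1.202318) = 1.572981
h(1.572981) = -0.016659
t₃ = 1.572981 − (-0.016659)·(1.572981 − 1.600000) / (-0.016659 − 0.324852) = 1.572981 − (0.000450)/(-0.341511) = 1.574299

1.5730, 1.5743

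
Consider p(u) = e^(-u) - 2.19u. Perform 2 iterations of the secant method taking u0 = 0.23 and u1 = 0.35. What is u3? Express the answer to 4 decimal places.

p(0.23) = 0.290834, p(0.35) = -0.061812
u2 = 0.350000 − (-0.061812)·(0.350000 − 0.230000) / (-0.061812 − 0.290834) = 0.350000 − (-0.007417)/(-0.352646) = 0.328966
p(0.328966) = -0.000769
u3 = 0.328966 − (-0.000769)·(0.328966 − 0.350000) / (-0.000769 − (-0.061812)) = 0.328966 − (0.000016)/(0.061043) = 0.328701

0.3287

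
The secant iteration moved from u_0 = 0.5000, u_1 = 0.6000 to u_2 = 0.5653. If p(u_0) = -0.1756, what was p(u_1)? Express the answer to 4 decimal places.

The secant line through (0.5000, -0.1756) and (0.6000, p(u_1)) crosses zero at u_2 = 0.5653.
So (0.5000, -0.1756), (0.6000, p(u_1)), (0.5653, 0) are collinear:
p(u_1) = -0.1756 · (0.6000 − 0.5653) / (0.5000 − 0.5653) = -0.1756 · (0.034700)/(-0.065300) = 0.093313

0.0933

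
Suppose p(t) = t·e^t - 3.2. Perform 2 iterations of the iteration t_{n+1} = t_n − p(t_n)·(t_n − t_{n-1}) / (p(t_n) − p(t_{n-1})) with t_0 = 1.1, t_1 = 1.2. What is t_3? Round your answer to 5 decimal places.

p(1.1) = 0.1045826, p(1.2) = 0.7841403
t_2 = 1.2000000 − 0.7841403·(1.2000000 − 1.1000000) / (0.7841403 − 0.1045826) = 1.2000000 − (0.0784140)/(0.6795577) = 1.0846102
p(1.0846102) = 0.0085876
t_3 = 1.0846102 − 0.0085876·(1.0846102 − 1.2000000) / (0.0085876 − 0.7841403) = 1.0846102 − (-0.0009909)/(-0.7755527) = 1.0833325

1.08333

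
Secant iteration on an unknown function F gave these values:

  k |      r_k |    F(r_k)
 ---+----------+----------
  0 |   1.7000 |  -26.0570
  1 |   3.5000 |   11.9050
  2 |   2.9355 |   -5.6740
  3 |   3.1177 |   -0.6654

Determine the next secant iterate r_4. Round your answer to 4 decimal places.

3.1419

r_4 = 3.1177 − (-0.6654)·(3.1177 − 2.9355) / (-0.6654 − (-5.6740))
   = 3.1177 − (-0.121236)/(5.008600) = 3.141906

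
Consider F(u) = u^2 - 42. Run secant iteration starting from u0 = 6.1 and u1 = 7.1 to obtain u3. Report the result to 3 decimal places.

6.480

F(6.1) = -4.79000, F(7.1) = 8.41000
u2 = 7.10000 − 8.41000·(7.10000 − 6.10000) / (8.41000 − (-4.79000)) = 7.10000 − (8.41000)/(13.20000) = 6.46288
F(6.46288) = -0.23120
u3 = 6.46288 − (-0.23120)·(6.46288 − 7.10000) / (-0.23120 − 8.41000) = 6.46288 − (0.14730)/(-8.64120) = 6.47993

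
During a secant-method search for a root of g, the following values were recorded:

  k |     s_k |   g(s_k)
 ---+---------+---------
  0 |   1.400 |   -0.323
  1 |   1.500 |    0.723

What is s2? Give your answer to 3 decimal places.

1.431

s2 = 1.500 − 0.723·(1.500 − 1.400) / (0.723 − (-0.323))
   = 1.500 − (0.07230)/(1.04600) = 1.43088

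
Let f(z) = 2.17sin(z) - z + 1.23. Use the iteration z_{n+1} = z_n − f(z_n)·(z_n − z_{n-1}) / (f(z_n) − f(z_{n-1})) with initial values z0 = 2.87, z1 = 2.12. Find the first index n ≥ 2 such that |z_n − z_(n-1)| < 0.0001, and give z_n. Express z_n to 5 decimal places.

f(2.87) = -1.0578627, f(2.12) = 0.9608808
z2 = 2.1200000 − 0.9608808·(-0.7500000)/(2.0187435) = 2.4769847;  |Δ| = 0.3569847
f(2.4769847) = 0.0913639
z3 = 2.4769847 − 0.0913639·(0.3569847)/(-0.8695169) = 2.5144947;  |Δ| = 0.0375099
f(2.5144947) = -0.0111444
z4 = 2.5144947 − (-0.0111444)·(0.0375099)/(-0.1025084) = 2.5104167;  |Δ| = 0.0040780
f(2.5104167) = 0.0000884
z5 = 2.5104167 − 0.0000884·(-0.0040780)/(0.0112329) = 2.5104488;  |Δ| = 0.0000321
|z5 − z4| = 0.0000321 < 0.0001

n = 5, z_n = 2.51045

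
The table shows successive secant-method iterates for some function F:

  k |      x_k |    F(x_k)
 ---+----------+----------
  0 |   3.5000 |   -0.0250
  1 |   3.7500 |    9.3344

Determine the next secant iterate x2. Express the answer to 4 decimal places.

x2 = 3.7500 − 9.3344·(3.7500 − 3.5000) / (9.3344 − (-0.0250))
   = 3.7500 − (2.333600)/(9.359400) = 3.500668

3.5007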